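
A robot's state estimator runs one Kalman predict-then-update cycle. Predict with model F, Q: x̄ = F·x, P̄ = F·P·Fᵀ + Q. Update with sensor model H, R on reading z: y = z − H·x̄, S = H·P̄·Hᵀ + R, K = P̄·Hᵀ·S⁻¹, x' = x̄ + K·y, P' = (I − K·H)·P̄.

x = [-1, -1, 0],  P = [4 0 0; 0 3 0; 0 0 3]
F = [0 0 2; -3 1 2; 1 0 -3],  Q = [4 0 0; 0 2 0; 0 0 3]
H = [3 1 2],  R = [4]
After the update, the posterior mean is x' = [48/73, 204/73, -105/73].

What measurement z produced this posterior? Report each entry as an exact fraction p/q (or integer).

x̄ = F·x = [0, 2, -1]
P̄ = F·P·Fᵀ + Q = [16 12 -18; 12 53 -30; -18 -30 34]
S = H·P̄·Hᵀ + R = [73]
K = P̄·Hᵀ·S⁻¹ = [24/73; 29/73; -16/73]
x' − x̄ = [48/73, 58/73, -32/73] = K·y
y = (KᵀK)⁻¹·Kᵀ·(x' − x̄) = [2]
z = y + H·x̄ = [2] + [0] = [2]

z = [2]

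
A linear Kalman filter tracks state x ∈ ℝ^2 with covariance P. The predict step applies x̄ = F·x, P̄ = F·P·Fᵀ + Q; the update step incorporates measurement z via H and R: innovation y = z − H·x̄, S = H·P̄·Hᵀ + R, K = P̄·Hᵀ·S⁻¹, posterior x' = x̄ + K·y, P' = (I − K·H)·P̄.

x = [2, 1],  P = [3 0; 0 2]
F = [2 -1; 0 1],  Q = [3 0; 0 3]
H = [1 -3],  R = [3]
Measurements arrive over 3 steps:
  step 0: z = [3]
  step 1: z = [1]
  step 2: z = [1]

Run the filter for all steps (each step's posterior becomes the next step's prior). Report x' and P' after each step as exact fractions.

step 0: x̄ = F·x = [3, 1]
step 0: P̄ = F·P·Fᵀ + Q = [17 -2; -2 5]
step 0: y = z − H·x̄ = [3]
step 0: S = H·P̄·Hᵀ + R = [77]
step 0: K = P̄·Hᵀ·S⁻¹ = [23/77; -17/77]
step 0: x' = x̄ + K·y = [300/77, 26/77]
step 0: P' = (I − K·H)·P̄ = [780/77 237/77; 237/77 96/77]
step 1: x̄ = F·x = [82/11, 26/77]
step 1: P̄ = F·P·Fᵀ + Q = [357/11 54/11; 54/11 327/77]
step 1: y = z − H·x̄ = [-419/77]
step 1: S = H·P̄·Hᵀ + R = [3405/77]
step 1: K = P̄·Hᵀ·S⁻¹ = [91/227; -201/1135]
step 1: x' = x̄ + K·y = [1197/227, 1477/1135]
step 1: P' = (I − K·H)·P̄ = [5754/227 1827/227; 1827/227 3246/1135]
step 2: x̄ = F·x = [10493/1135, 1477/1135]
step 2: P̄ = F·P·Fᵀ + Q = [85191/1135 15024/1135; 15024/1135 6651/1135]
step 2: y = z − H·x̄ = [-4927/1135]
step 2: S = H·P̄·Hᵀ + R = [58311/1135]
step 2: K = P̄·Hᵀ·S⁻¹ = [13373/19437; -53/627]
step 2: x' = x̄ + K·y = [121642/19437, 1046/627]
step 2: P' = (I − K·H)·P̄ = [328736/6479 3391/209; 3391/209 1148/209]

step 0: x' = [300/77, 26/77], P' = [780/77 237/77; 237/77 96/77]
step 1: x' = [1197/227, 1477/1135], P' = [5754/227 1827/227; 1827/227 3246/1135]
step 2: x' = [121642/19437, 1046/627], P' = [328736/6479 3391/209; 3391/209 1148/209]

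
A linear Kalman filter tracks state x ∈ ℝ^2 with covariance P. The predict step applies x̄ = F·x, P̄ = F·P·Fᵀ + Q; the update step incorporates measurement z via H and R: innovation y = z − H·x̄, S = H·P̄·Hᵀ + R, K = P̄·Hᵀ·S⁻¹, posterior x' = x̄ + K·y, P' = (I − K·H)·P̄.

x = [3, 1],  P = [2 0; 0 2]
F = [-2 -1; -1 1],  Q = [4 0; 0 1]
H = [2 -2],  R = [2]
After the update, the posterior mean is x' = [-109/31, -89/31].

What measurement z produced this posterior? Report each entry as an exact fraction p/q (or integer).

x̄ = F·x = [-7, -2]
P̄ = F·P·Fᵀ + Q = [14 2; 2 5]
S = H·P̄·Hᵀ + R = [62]
K = P̄·Hᵀ·S⁻¹ = [12/31; -3/31]
x' − x̄ = [108/31, -27/31] = K·y
y = (KᵀK)⁻¹·Kᵀ·(x' − x̄) = [9]
z = y + H·x̄ = [9] + [-10] = [-1]

z = [-1]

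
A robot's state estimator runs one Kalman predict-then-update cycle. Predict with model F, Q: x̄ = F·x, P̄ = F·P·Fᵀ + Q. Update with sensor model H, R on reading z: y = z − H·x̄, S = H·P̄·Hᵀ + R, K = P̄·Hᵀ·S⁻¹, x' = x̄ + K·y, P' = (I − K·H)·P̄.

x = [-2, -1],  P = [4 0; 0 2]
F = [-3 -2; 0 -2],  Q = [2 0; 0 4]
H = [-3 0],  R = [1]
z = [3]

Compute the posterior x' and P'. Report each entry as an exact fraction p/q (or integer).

x̄ = F·x = [8, 2]
P̄ = F·P·Fᵀ + Q = [46 8; 8 12]
y = z − H·x̄ = [27]
S = H·P̄·Hᵀ + R = [415]
K = P̄·Hᵀ·S⁻¹ = [-138/415; -24/415]
x' = x̄ + K·y = [-406/415, 182/415]
P' = (I − K·H)·P̄ = [46/415 8/415; 8/415 4404/415]

x' = [-406/415, 182/415]
P' = [46/415 8/415; 8/415 4404/415]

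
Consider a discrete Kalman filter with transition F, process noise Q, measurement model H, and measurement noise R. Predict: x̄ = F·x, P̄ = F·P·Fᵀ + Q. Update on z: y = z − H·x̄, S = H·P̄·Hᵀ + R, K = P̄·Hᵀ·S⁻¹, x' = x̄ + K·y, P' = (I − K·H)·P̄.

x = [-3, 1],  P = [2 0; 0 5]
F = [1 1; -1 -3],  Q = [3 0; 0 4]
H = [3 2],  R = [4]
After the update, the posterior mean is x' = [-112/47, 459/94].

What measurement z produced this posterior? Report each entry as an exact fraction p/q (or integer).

x̄ = F·x = [-2, 0]
P̄ = F·P·Fᵀ + Q = [10 -17; -17 51]
S = H·P̄·Hᵀ + R = [94]
K = P̄·Hᵀ·S⁻¹ = [-2/47; 51/94]
x' − x̄ = [-18/47, 459/94] = K·y
y = (KᵀK)⁻¹·Kᵀ·(x' − x̄) = [9]
z = y + H·x̄ = [9] + [-6] = [3]

z = [3]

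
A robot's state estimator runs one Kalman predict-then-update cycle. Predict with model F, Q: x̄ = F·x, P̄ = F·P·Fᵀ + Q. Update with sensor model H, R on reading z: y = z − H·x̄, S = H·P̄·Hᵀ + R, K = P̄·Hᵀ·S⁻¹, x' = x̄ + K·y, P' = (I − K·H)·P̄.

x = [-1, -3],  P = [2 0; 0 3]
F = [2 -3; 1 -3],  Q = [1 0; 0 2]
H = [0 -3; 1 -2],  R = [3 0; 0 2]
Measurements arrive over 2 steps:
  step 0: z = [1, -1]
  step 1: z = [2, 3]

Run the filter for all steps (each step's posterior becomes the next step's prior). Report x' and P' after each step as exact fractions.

step 0: x̄ = F·x = [7, 8]
step 0: P̄ = F·P·Fᵀ + Q = [36 31; 31 31]
step 0: y = z − H·x̄ = [25, 8]
step 0: S = H·P̄·Hᵀ + R = [282 93; 93 38]
step 0: K = P̄·Hᵀ·S⁻¹ = [-372/689 439/689; -217/689 -31/689]
step 0: x' = x̄ + K·y = [-965/689, -161/689]
step 0: P' = (I − K·H)·P̄ = [1622/689 372/689; 372/689 217/689]
step 1: x̄ = F·x = [-1447/689, -482/689]
step 1: P̄ = F·P·Fᵀ + Q = [4666/689 1849/689; 1849/689 2721/689]
step 1: y = z − H·x̄ = [-68/689, 2550/689]
step 1: S = H·P̄·Hᵀ + R = [26556/689 10779/689; 10779/689 9532/689]
step 1: K = P̄·Hᵀ·S⁻¹ = [-1612/3487 2177/3487; -18907/66253 -3593/66253]
step 1: x' = x̄ + K·y = [893/3487, -57780/66253]
step 1: P' = (I − K·H)·P̄ = [7578/3487 1612/3487; 1612/3487 18907/66253]

step 0: x' = [-965/689, -161/689], P' = [1622/689 372/689; 372/689 217/689]
step 1: x' = [893/3487, -57780/66253], P' = [7578/3487 1612/3487; 1612/3487 18907/66253]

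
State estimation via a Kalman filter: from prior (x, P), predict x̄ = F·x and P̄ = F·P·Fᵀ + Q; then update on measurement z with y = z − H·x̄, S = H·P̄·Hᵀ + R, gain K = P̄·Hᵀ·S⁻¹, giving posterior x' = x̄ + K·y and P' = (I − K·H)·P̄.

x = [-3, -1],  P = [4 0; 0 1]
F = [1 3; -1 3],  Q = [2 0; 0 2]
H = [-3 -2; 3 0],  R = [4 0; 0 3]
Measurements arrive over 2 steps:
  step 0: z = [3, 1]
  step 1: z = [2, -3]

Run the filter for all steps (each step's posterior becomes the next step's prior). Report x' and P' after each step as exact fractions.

step 0: x' = [131/2839, -3745/2839], P' = [860/2839 -1180/2839; -1180/2839 4260/2839]
step 1: x' = [-1711226/1913089, 236718/1913089], P' = [469508/1913089 -515908/1913089; -515908/1913089 2171954/1913089]

step 0: x̄ = F·x = [-6, 0]
step 0: P̄ = F·P·Fᵀ + Q = [15 5; 5 15]
step 0: y = z − H·x̄ = [-15, 19]
step 0: S = H·P̄·Hᵀ + R = [259 -165; -165 138]
step 0: K = P̄·Hᵀ·S⁻¹ = [-55/2839 860/2839; -1245/2839 -1180/2839]
step 0: x' = x̄ + K·y = [131/2839, -3745/2839]
step 0: P' = (I − K·H)·P̄ = [860/2839 -1180/2839; -1180/2839 4260/2839]
step 1: x̄ = F·x = [-11104/2839, -11366/2839]
step 1: P̄ = F·P·Fᵀ + Q = [37798/2839 37480/2839; 37480/2839 51958/2839]
step 1: y = z − H·x̄ = [-50366/2839, 24795/2839]
step 1: S = H·P̄·Hᵀ + R = [1009130/2839 -565062/2839; -565062/2839 348699/2839]
step 1: K = P̄·Hᵀ·S⁻¹ = [-94177/1913089 469508/1913089; -699046/1913089 -515908/1913089]
step 1: x' = x̄ + K·y = [-1711226/1913089, 236718/1913089]
step 1: P' = (I − K·H)·P̄ = [469508/1913089 -515908/1913089; -515908/1913089 2171954/1913089]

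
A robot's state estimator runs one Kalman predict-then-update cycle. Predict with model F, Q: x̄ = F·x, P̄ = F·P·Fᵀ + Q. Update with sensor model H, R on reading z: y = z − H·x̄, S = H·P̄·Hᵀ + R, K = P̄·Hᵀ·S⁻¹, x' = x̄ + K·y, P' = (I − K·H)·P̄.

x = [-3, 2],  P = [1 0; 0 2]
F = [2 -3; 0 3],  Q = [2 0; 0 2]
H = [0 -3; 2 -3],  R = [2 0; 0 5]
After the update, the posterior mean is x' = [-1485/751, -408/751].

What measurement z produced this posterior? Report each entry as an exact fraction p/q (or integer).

z = [1, -1]

x̄ = F·x = [-12, 6]
P̄ = F·P·Fᵀ + Q = [24 -18; -18 20]
S = H·P̄·Hᵀ + R = [182 288; 288 497]
K = P̄·Hᵀ·S⁻¹ = [-1269/3755 1506/3755; -1086/3755 -96/3755]
x' − x̄ = [7527/751, -4914/751] = K·y
y = (KᵀK)⁻¹·Kᵀ·(x' − x̄) = [19, 41]
z = y + H·x̄ = [19, 41] + [-18, -42] = [1, -1]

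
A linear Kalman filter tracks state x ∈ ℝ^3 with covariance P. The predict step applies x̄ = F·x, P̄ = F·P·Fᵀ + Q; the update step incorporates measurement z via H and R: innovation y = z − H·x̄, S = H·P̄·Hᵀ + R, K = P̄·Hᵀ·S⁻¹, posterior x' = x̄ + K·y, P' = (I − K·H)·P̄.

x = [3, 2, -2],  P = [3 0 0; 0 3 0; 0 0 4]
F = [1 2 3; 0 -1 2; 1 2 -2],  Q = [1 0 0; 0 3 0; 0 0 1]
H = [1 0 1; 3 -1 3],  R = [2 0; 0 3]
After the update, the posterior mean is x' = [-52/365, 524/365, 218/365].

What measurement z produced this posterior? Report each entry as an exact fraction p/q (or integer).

z = [2, -1]

x̄ = F·x = [1, -6, 11]
P̄ = F·P·Fᵀ + Q = [52 18 -9; 18 22 -22; -9 -22 32]
S = H·P̄·Hᵀ + R = [68 202; 202 643]
K = P̄·Hᵀ·S⁻¹ = [5227/2920 -569/1460; 537/365 -188/365; -3593/2920 771/1460]
x' − x̄ = [-417/365, 2714/365, -3797/365] = K·y
y = (KᵀK)⁻¹·Kᵀ·(x' − x̄) = [-10, -43]
z = y + H·x̄ = [-10, -43] + [12, 42] = [2, -1]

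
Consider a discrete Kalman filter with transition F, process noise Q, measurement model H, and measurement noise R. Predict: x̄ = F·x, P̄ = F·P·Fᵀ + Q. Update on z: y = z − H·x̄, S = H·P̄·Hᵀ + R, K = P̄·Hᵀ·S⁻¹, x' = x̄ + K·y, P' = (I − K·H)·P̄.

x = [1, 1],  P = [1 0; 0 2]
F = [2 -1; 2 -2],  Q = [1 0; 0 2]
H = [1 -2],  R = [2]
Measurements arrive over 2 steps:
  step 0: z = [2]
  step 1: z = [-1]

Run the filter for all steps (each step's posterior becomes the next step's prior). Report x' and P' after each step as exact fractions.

step 0: x' = [8/11, -20/33], P' = [50/11 28/11; 28/11 62/33]
step 1: x' = [97/57, 256/171], P' = [598/57 308/57; 308/57 550/171]

step 0: x̄ = F·x = [1, 0]
step 0: P̄ = F·P·Fᵀ + Q = [7 8; 8 14]
step 0: y = z − H·x̄ = [1]
step 0: S = H·P̄·Hᵀ + R = [33]
step 0: K = P̄·Hᵀ·S⁻¹ = [-3/11; -20/33]
step 0: x' = x̄ + K·y = [8/11, -20/33]
step 0: P' = (I − K·H)·P̄ = [50/11 28/11; 28/11 62/33]
step 1: x̄ = F·x = [68/33, 8/3]
step 1: P̄ = F·P·Fᵀ + Q = [359/33 20/3; 20/3 22/3]
step 1: y = z − H·x̄ = [25/11]
step 1: S = H·P̄·Hᵀ + R = [171/11]
step 1: K = P̄·Hᵀ·S⁻¹ = [-3/19; -88/171]
step 1: x' = x̄ + K·y = [97/57, 256/171]
step 1: P' = (I − K·H)·P̄ = [598/57 308/57; 308/57 550/171]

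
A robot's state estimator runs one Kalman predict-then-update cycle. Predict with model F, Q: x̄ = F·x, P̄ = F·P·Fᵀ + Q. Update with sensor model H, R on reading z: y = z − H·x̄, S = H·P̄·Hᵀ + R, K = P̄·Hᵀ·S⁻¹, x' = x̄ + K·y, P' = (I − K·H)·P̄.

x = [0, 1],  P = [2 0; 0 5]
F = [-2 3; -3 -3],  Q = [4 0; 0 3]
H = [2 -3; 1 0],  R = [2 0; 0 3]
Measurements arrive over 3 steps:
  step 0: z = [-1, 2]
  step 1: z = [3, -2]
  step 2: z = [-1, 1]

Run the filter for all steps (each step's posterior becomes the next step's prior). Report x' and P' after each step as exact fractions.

step 0: x' = [16366/9277, 13837/9277], P' = [24171/9277 15972/9277; 15972/9277 12606/9277]
step 1: x' = [-32600675/26732401, -49092765/26732401], P' = [52054698/26732401 34542936/26732401; 34542936/26732401 28843824/26732401]
step 2: x' = [-7643775853/119118000761, 38558606511/119118000761], P' = [229773365628/119118000761 152235963216/119118000761; 152235963216/119118000761 127223599830/119118000761]

step 0: x̄ = F·x = [3, -3]
step 0: P̄ = F·P·Fᵀ + Q = [57 -33; -33 66]
step 0: y = z − H·x̄ = [-16, -1]
step 0: S = H·P̄·Hᵀ + R = [1220 213; 213 60]
step 0: K = P̄·Hᵀ·S⁻¹ = [213/9277 8057/9277; -2937/9277 5324/9277]
step 0: x' = x̄ + K·y = [16366/9277, 13837/9277]
step 0: P' = (I − K·H)·P̄ = [24171/9277 15972/9277; 15972/9277 12606/9277]
step 1: x̄ = F·x = [8779/9277, -90609/9277]
step 1: P̄ = F·P·Fᵀ + Q = [55582/9277 -16344/9277; -16344/9277 646320/9277]
step 1: y = z − H·x̄ = [-261554/9277, -27333/9277]
step 1: S = H·P̄·Hᵀ + R = [6253890/9277 160196/9277; 160196/9277 83413/9277]
step 1: K = P̄·Hᵀ·S⁻¹ = [240294/26732401 17351566/26732401; -8722800/26732401 11514312/26732401]
step 1: x' = x̄ + K·y = [-32600675/26732401, -49092765/26732401]
step 1: P' = (I − K·H)·P̄ = [52054698/26732401 34542936/26732401; 34542936/26732401 28843824/26732401]
step 2: x̄ = F·x = [-82076945/26732401, 245080320/26732401]
step 2: P̄ = F·P·Fᵀ + Q = [160227580/26732401 -50895036/26732401; -50895036/26732401 1430056749/26732401]
step 2: y = z − H·x̄ = [872662449/26732401, 108809346/26732401]
step 2: S = H·P̄·Hᵀ + R = [14175626295/26732401 473140268/26732401; 473140268/26732401 240424783/26732401]
step 2: K = P̄·Hᵀ·S⁻¹ = [1419420804/119118000761 76591121876/119118000761; -38599436529/119118000761 50745321072/119118000761]
step 2: x' = x̄ + K·y = [-7643775853/119118000761, 38558606511/119118000761]
step 2: P' = (I − K·H)·P̄ = [229773365628/119118000761 152235963216/119118000761; 152235963216/119118000761 127223599830/119118000761]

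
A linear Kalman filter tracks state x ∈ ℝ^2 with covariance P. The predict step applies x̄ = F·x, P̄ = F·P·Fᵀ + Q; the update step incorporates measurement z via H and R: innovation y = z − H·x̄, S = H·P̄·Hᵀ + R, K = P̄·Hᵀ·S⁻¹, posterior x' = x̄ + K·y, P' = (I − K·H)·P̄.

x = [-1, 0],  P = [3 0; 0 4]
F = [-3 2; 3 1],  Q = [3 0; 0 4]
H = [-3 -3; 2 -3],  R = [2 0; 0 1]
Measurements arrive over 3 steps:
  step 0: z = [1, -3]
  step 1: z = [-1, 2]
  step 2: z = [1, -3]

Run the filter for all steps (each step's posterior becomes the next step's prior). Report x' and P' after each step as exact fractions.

step 0: x' = [-56184/70717, 32679/70717], P' = [33815/282868 3709/282868; 3709/282868 21303/282868]
step 1: x' = [944760474/1416935957, -390054315/1416935957], P' = [164943108/1416935957 17560554/1416935957; 17560554/1416935957 105308690/1416935957]
step 2: x' = [-5915462308002/7024944985457, 3338653209027/7024944985457], P' = [817680437080/7024944985457 87089714270/7024944985457; 87089714270/7024944985457 522074329698/7024944985457]

step 0: x̄ = F·x = [3, -3]
step 0: P̄ = F·P·Fᵀ + Q = [46 -19; -19 35]
step 0: y = z − H·x̄ = [1, -18]
step 0: S = H·P̄·Hᵀ + R = [389 -18; -18 728]
step 0: K = P̄·Hᵀ·S⁻¹ = [-28143/141434 56503/282868; -18759/141434 -56491/282868]
step 0: x' = x̄ + K·y = [-56184/70717, 32679/70717]
step 0: P' = (I − K·H)·P̄ = [33815/282868 3709/282868; 3709/282868 21303/282868]
step 1: x̄ = F·x = [233910/70717, -135873/70717]
step 1: P̄ = F·P·Fᵀ + Q = [1193643/282868 -125301/141434; -125301/141434 369841/70717]
step 1: y = z − H·x̄ = [223394/70717, -734005/70717]
step 1: S = H·P̄·Hᵀ + R = [20111963/282868 1350153/70717; 1350153/70717 5344735/70717]
step 1: K = P̄·Hᵀ·S⁻¹ = [-273755493/1416935957 277204554/1416935957; -184303866/1416935957 -280804962/1416935957]
step 1: x' = x̄ + K·y = [944760474/1416935957, -390054315/1416935957]
step 1: P' = (I − K·H)·P̄ = [164943108/1416935957 17560554/1416935957; 17560554/1416935957 105308690/1416935957]
step 2: x̄ = F·x = [-3614390052/1416935957, 2444227107/1416935957]
step 2: P̄ = F·P·Fᵀ + Q = [5945803955/1416935957 -1221188930/1416935957; -1221188930/1416935957 7362903814/1416935957]
step 2: y = z − H·x̄ = [-2093552878/1416935957, 10310653554/1416935957]
step 2: S = H·P̄·Hᵀ + R = [100630841095/1416935957 26927743806/1416935957; 26927743806/1416935957 106120553263/1416935957]
step 2: K = P̄·Hᵀ·S⁻¹ = [-71429222475/369733946603 1374091731350/7024944985457; -48091898208/369733946603 -1392043560554/7024944985457]
step 2: x' = x̄ + K·y = [-5915462308002/7024944985457, 3338653209027/7024944985457]
step 2: P' = (I − K·H)·P̄ = [817680437080/7024944985457 87089714270/7024944985457; 87089714270/7024944985457 522074329698/7024944985457]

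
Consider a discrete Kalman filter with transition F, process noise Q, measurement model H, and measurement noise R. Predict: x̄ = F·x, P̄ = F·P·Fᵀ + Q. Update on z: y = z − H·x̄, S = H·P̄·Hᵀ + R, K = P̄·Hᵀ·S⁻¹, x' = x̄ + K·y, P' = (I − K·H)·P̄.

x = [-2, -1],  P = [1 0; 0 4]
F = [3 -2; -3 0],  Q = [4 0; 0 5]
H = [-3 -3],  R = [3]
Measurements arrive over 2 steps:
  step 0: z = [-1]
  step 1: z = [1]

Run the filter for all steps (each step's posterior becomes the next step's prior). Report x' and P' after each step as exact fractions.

step 0: x' = [-101/19, 431/76], P' = [251/19 -246/19; -246/19 989/76]
step 1: x' = [-11566/3499, 20381/6998], P' = [136299/3499 -133758/3499; -133758/3499 132377/3499]

step 0: x̄ = F·x = [-4, 6]
step 0: P̄ = F·P·Fᵀ + Q = [29 -9; -9 14]
step 0: y = z − H·x̄ = [5]
step 0: S = H·P̄·Hᵀ + R = [228]
step 0: K = P̄·Hᵀ·S⁻¹ = [-5/19; -5/76]
step 0: x' = x̄ + K·y = [-101/19, 431/76]
step 0: P' = (I − K·H)·P̄ = [251/19 -246/19; -246/19 989/76]
step 1: x̄ = F·x = [-1037/38, 303/19]
step 1: P̄ = F·P·Fᵀ + Q = [6276/19 -3735/19; -3735/19 2354/19]
step 1: y = z − H·x̄ = [-1255/38]
step 1: S = H·P̄·Hᵀ + R = [10497/19]
step 1: K = P̄·Hᵀ·S⁻¹ = [-2541/3499; 1381/3499]
step 1: x' = x̄ + K·y = [-11566/3499, 20381/6998]
step 1: P' = (I − K·H)·P̄ = [136299/3499 -133758/3499; -133758/3499 132377/3499]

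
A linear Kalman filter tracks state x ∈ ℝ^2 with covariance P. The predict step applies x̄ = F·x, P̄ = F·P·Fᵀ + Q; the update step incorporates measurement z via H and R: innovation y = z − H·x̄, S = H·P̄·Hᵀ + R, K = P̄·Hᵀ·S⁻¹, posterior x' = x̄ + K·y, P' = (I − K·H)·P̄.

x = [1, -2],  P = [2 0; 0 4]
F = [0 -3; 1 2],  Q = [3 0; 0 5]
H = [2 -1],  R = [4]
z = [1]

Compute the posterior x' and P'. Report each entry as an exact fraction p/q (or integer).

x' = [82/93, 157/279]
P' = [53/31 182/93; 182/93 1376/279]

x̄ = F·x = [6, -3]
P̄ = F·P·Fᵀ + Q = [39 -24; -24 23]
y = z − H·x̄ = [-14]
S = H·P̄·Hᵀ + R = [279]
K = P̄·Hᵀ·S⁻¹ = [34/93; -71/279]
x' = x̄ + K·y = [82/93, 157/279]
P' = (I − K·H)·P̄ = [53/31 182/93; 182/93 1376/279]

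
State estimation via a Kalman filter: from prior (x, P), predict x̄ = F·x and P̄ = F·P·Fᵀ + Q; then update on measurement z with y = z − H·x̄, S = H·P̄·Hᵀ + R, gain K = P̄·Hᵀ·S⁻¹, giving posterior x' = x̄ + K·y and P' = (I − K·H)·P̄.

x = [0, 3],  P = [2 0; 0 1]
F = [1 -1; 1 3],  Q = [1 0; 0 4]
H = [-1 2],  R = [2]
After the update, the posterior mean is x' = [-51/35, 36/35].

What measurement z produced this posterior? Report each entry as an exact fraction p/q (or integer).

z = [3]

x̄ = F·x = [-3, 9]
P̄ = F·P·Fᵀ + Q = [4 -1; -1 15]
S = H·P̄·Hᵀ + R = [70]
K = P̄·Hᵀ·S⁻¹ = [-3/35; 31/70]
x' − x̄ = [54/35, -279/35] = K·y
y = (KᵀK)⁻¹·Kᵀ·(x' − x̄) = [-18]
z = y + H·x̄ = [-18] + [21] = [3]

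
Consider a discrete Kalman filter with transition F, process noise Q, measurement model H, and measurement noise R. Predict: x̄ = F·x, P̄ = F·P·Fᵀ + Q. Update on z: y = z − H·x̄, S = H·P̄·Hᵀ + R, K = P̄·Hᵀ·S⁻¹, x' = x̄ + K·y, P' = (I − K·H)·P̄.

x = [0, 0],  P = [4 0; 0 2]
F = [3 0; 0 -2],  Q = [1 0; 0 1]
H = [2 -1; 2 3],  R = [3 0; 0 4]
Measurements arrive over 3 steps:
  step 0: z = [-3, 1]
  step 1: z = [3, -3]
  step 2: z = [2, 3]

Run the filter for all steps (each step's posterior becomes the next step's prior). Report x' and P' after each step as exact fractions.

step 0: x' = [-21978/22639, 21501/22639], P' = [10767/22639 -3330/22639; -3330/22639 9432/22639]
step 1: x' = [244798/559153, -169123/121555], P' = [2153882/5032377 -24100/218799; -24100/218799 17308/47565]
step 2: x' = [23559163224/24451291763, 15752265251/24451291763], P' = [10417737685/24451291763 -2688419350/24451291763; -2688419350/24451291763 8827735936/24451291763]

step 0: x̄ = F·x = [0, 0]
step 0: P̄ = F·P·Fᵀ + Q = [37 0; 0 9]
step 0: y = z − H·x̄ = [-3, 1]
step 0: S = H·P̄·Hᵀ + R = [160 121; 121 233]
step 0: K = P̄·Hᵀ·S⁻¹ = [8288/22639 2886/22639; -5364/22639 5409/22639]
step 0: x' = x̄ + K·y = [-21978/22639, 21501/22639]
step 0: P' = (I − K·H)·P̄ = [10767/22639 -3330/22639; -3330/22639 9432/22639]
step 1: x̄ = F·x = [-65934/22639, -43002/22639]
step 1: P̄ = F·P·Fᵀ + Q = [119542/22639 19980/22639; 19980/22639 60367/22639]
step 1: y = z − H·x̄ = [156783/22639, 192957/22639]
step 1: S = H·P̄·Hᵀ + R = [526532/22639 376987/22639; 376987/22639 1351787/22639]
step 1: K = P̄·Hᵀ·S⁻¹ = [1620688/5032377 661216/5032377; -213028/1093995 238313/1093995]
step 1: x' = x̄ + K·y = [244798/559153, -169123/121555]
step 1: P' = (I − K·H)·P̄ = [2153882/5032377 -24100/218799; -24100/218799 17308/47565]
step 2: x̄ = F·x = [734394/559153, 338246/121555]
step 2: P̄ = F·P·Fᵀ + Q = [2713035/559153 48200/72933; 48200/72933 116797/47565]
step 2: y = z − H·x̄ = [6027248/2795765, -22295619/2795765]
step 2: S = H·P̄·Hᵀ + R = [559101568/25161885 123168487/8387295; 123168487/8387295 149401373/2795765]
step 2: K = P̄·Hᵀ·S⁻¹ = [7841298240/24451291763 3192554330/24451291763; -4734858212/24451291763 5276592277/24451291763]
step 2: x' = x̄ + K·y = [23559163224/24451291763, 15752265251/24451291763]
step 2: P' = (I − K·H)·P̄ = [10417737685/24451291763 -2688419350/24451291763; -2688419350/24451291763 8827735936/24451291763]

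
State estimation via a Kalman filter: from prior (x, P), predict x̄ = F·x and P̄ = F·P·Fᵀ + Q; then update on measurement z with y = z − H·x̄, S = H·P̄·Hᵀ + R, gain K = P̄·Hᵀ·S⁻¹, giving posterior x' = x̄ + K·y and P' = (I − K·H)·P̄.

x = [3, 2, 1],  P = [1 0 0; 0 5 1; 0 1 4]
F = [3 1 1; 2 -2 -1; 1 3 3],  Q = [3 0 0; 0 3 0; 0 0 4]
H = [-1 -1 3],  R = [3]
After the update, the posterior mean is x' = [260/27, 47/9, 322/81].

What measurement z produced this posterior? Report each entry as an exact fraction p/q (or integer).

x̄ = F·x = [12, 1, 12]
P̄ = F·P·Fᵀ + Q = [23 -11 36; -11 35 -49; 36 -49 104]
S = H·P̄·Hᵀ + R = [1053]
K = P̄·Hᵀ·S⁻¹ = [32/351; -19/117; 25/81]
x' − x̄ = [-64/27, 38/9, -650/81] = K·y
y = (KᵀK)⁻¹·Kᵀ·(x' − x̄) = [-26]
z = y + H·x̄ = [-26] + [23] = [-3]

z = [-3]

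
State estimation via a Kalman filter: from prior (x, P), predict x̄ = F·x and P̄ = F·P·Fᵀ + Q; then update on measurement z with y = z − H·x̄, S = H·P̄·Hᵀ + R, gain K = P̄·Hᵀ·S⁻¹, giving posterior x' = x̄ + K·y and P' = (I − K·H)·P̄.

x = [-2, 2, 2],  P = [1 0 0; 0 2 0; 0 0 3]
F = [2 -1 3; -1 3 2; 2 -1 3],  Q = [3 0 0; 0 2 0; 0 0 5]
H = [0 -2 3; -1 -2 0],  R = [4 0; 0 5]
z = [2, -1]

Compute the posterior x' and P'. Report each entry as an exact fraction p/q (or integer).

x' = [-4215/15241, 13936/15241, 89658/76205]
P' = [70659/15241 -25582/15241 -12672/15241; -25582/15241 26521/15241 15494/15241; -12672/15241 15494/15241 77848/76205]

x̄ = F·x = [0, 12, 0]
P̄ = F·P·Fᵀ + Q = [36 10 33; 10 33 10; 33 10 38]
y = z − H·x̄ = [26, 23]
S = H·P̄·Hᵀ + R = [358 -7; -7 213]
K = P̄·Hᵀ·S⁻¹ = [3287/15241 -3899/15241; -1640/15241 -5492/15241; 19651/76205 -18316/76205]
x' = x̄ + K·y = [-4215/15241, 13936/15241, 89658/76205]
P' = (I − K·H)·P̄ = [70659/15241 -25582/15241 -12672/15241; -25582/15241 26521/15241 15494/15241; -12672/15241 15494/15241 77848/76205]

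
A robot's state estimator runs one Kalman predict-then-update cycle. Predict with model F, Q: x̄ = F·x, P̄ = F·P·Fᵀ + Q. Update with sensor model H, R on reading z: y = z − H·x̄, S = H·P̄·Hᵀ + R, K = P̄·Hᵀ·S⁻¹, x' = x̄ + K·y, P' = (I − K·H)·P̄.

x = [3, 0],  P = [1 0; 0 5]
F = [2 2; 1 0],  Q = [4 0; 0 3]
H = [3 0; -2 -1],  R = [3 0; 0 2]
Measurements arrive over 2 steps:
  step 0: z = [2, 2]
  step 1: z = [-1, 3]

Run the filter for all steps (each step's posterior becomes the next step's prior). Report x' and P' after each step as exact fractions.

step 0: x' = [49/309, -199/309], P' = [82/309 -106/309; -106/309 544/309]
step 1: x' = [-34824/58663, -62533/58663], P' = [15220/58663 -18968/58663; -18968/58663 96378/58663]

step 0: x̄ = F·x = [6, 3]
step 0: P̄ = F·P·Fᵀ + Q = [28 2; 2 4]
step 0: y = z − H·x̄ = [-16, 17]
step 0: S = H·P̄·Hᵀ + R = [255 -174; -174 126]
step 0: K = P̄·Hᵀ·S⁻¹ = [82/309 -29/309; -106/309 -166/309]
step 0: x' = x̄ + K·y = [49/309, -199/309]
step 0: P' = (I − K·H)·P̄ = [82/309 -106/309; -106/309 544/309]
step 1: x̄ = F·x = [-100/103, 49/309]
step 1: P̄ = F·P·Fᵀ + Q = [964/103 -16/103; -16/103 1009/309]
step 1: y = z − H·x̄ = [197/103, 376/309]
step 1: S = H·P̄·Hᵀ + R = [8985/103 -5736/103; -5736/103 13003/309]
step 1: K = P̄·Hᵀ·S⁻¹ = [15220/58663 -5736/58663; -18968/58663 -29221/58663]
step 1: x' = x̄ + K·y = [-34824/58663, -62533/58663]
step 1: P' = (I − K·H)·P̄ = [15220/58663 -18968/58663; -18968/58663 96378/58663]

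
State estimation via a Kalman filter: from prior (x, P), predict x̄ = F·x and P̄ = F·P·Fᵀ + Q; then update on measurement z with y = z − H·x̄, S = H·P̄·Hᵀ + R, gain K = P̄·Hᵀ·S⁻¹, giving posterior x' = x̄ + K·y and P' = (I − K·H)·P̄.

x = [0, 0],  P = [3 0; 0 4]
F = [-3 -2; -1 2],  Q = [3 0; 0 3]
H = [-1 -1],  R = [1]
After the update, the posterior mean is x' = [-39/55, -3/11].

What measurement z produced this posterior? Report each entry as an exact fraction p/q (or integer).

z = [1]

x̄ = F·x = [0, 0]
P̄ = F·P·Fᵀ + Q = [46 -7; -7 22]
S = H·P̄·Hᵀ + R = [55]
K = P̄·Hᵀ·S⁻¹ = [-39/55; -3/11]
x' − x̄ = [-39/55, -3/11] = K·y
y = (KᵀK)⁻¹·Kᵀ·(x' − x̄) = [1]
z = y + H·x̄ = [1] + [0] = [1]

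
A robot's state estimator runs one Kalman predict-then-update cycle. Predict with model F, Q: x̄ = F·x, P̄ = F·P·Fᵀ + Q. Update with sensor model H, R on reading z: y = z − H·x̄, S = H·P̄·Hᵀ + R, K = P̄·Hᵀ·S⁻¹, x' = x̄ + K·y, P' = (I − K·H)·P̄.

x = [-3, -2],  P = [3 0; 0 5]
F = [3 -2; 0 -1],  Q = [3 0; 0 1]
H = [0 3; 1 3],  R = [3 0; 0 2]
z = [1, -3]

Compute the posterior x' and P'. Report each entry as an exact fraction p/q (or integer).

x̄ = F·x = [-5, 2]
P̄ = F·P·Fᵀ + Q = [50 10; 10 6]
y = z − H·x̄ = [-5, -4]
S = H·P̄·Hᵀ + R = [57 84; 84 166]
K = P̄·Hᵀ·S⁻¹ = [-290/401 340/401; 106/401 14/401]
x' = x̄ + K·y = [-1915/401, 216/401]
P' = (I − K·H)·P̄ = [1550/401 -290/401; -290/401 106/401]

x' = [-1915/401, 216/401]
P' = [1550/401 -290/401; -290/401 106/401]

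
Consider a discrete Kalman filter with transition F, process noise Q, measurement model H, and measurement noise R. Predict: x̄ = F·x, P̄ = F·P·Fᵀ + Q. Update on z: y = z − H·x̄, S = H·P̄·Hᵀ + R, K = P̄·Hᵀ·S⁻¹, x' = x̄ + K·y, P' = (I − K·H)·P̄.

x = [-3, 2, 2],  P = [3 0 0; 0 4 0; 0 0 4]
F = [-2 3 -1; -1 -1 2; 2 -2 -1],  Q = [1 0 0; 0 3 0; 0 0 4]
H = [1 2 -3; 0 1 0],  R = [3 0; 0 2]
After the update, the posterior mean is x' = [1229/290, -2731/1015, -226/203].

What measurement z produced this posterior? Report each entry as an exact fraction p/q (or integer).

x̄ = F·x = [10, 5, -12]
P̄ = F·P·Fᵀ + Q = [53 -14 -32; -14 26 -6; -32 -6 36]
S = H·P̄·Hᵀ + R = [692 56; 56 28]
K = P̄·Hᵀ·S⁻¹ = [149/580 -147/145; 1/145 1857/2030; -7/29 109/406]
x' − x̄ = [-1671/290, -7806/1015, 2210/203] = K·y
y = (KᵀK)⁻¹·Kᵀ·(x' − x̄) = [-54, -8]
z = y + H·x̄ = [-54, -8] + [56, 5] = [2, -3]

z = [2, -3]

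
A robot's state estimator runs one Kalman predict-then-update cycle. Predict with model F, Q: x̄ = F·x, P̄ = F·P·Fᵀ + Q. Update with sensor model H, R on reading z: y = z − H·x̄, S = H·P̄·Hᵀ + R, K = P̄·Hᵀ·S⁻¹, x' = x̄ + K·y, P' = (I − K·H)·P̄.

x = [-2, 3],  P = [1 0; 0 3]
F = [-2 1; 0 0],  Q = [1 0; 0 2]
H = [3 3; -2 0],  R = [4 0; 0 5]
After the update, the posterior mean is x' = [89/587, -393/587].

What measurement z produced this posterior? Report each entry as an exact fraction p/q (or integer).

z = [-2, 1]

x̄ = F·x = [7, 0]
P̄ = F·P·Fᵀ + Q = [8 0; 0 2]
S = H·P̄·Hᵀ + R = [94 -48; -48 37]
K = P̄·Hᵀ·S⁻¹ = [60/587 -176/587; 111/587 144/587]
x' − x̄ = [-4020/587, -393/587] = K·y
y = (KᵀK)⁻¹·Kᵀ·(x' − x̄) = [-23, 15]
z = y + H·x̄ = [-23, 15] + [21, -14] = [-2, 1]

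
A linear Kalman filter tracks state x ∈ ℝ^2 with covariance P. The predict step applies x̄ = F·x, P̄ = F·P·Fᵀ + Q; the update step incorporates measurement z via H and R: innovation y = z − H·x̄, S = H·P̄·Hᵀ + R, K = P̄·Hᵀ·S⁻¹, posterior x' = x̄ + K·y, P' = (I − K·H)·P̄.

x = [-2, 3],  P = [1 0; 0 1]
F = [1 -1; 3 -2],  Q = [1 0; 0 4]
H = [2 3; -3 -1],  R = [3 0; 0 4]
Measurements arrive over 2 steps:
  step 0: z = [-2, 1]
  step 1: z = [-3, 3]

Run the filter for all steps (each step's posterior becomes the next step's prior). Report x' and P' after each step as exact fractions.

step 0: x̄ = F·x = [-5, -12]
step 0: P̄ = F·P·Fᵀ + Q = [3 5; 5 17]
step 0: y = z − H·x̄ = [44, -26]
step 0: S = H·P̄·Hᵀ + R = [228 -124; -124 78]
step 0: K = P̄·Hᵀ·S⁻¹ = [-7/172 -21/86; 395/1204 67/602]
step 0: x' = x̄ + K·y = [-19/43, -138/301]
step 0: P' = (I − K·H)·P̄ = [75/172 -57/172; -57/172 661/1204]
step 1: x̄ = F·x = [5/301, -123/301]
step 1: P̄ = F·P·Fᵀ + Q = [797/301 1223/301; 1223/301 16973/1204]
step 1: y = z − H·x̄ = [-544/301, 795/301]
step 1: S = H·P̄·Hᵀ + R = [227825/1204 -123859/1204; -123859/1204 79833/1204]
step 1: K = P̄·Hᵀ·S⁻¹ = [-91247/2364536 -569733/2364536; 769177/2364536 255963/2364536]
step 1: x' = x̄ + K·y = [-1300587/2364536, -1680331/2364536]
step 1: P' = (I − K·H)·P̄ = [1015791/2364536 -768441/2364536; -768441/2364536 1281471/2364536]

step 0: x' = [-19/43, -138/301], P' = [75/172 -57/172; -57/172 661/1204]
step 1: x' = [-1300587/2364536, -1680331/2364536], P' = [1015791/2364536 -768441/2364536; -768441/2364536 1281471/2364536]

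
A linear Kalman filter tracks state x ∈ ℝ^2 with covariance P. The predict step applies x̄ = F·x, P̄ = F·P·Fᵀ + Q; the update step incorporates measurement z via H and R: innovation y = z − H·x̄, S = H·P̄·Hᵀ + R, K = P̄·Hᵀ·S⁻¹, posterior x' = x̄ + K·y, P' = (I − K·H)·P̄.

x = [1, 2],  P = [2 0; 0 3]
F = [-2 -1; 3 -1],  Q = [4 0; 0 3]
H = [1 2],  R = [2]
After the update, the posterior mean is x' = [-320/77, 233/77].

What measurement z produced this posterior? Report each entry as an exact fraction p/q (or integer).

z = [2]

x̄ = F·x = [-4, 1]
P̄ = F·P·Fᵀ + Q = [15 -9; -9 24]
S = H·P̄·Hᵀ + R = [77]
K = P̄·Hᵀ·S⁻¹ = [-3/77; 39/77]
x' − x̄ = [-12/77, 156/77] = K·y
y = (KᵀK)⁻¹·Kᵀ·(x' − x̄) = [4]
z = y + H·x̄ = [4] + [-2] = [2]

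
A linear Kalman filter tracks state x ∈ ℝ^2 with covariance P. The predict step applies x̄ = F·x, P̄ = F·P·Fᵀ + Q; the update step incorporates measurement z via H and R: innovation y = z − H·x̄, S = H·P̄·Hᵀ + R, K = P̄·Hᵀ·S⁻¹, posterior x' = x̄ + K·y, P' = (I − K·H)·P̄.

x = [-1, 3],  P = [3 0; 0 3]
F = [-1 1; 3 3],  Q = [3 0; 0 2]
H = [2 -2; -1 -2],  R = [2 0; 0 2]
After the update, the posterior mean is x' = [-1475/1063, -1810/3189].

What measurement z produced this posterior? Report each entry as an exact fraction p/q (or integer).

z = [-2, 3]

x̄ = F·x = [4, 6]
P̄ = F·P·Fᵀ + Q = [9 0; 0 56]
S = H·P̄·Hᵀ + R = [262 206; 206 235]
K = P̄·Hᵀ·S⁻¹ = [338/1063 -337/1063; -1624/9567 -3136/9567]
x' − x̄ = [-5727/1063, -20944/3189] = K·y
y = (KᵀK)⁻¹·Kᵀ·(x' − x̄) = [2, 19]
z = y + H·x̄ = [2, 19] + [-4, -16] = [-2, 3]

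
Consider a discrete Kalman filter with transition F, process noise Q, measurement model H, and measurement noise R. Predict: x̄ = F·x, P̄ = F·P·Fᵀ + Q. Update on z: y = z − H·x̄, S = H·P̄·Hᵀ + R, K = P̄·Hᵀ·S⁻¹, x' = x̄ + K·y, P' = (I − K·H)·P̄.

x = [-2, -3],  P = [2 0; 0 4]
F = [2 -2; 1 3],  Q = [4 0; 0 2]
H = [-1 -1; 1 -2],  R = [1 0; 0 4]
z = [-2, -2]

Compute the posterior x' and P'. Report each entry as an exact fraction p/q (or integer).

x̄ = F·x = [2, -11]
P̄ = F·P·Fᵀ + Q = [28 -20; -20 40]
y = z − H·x̄ = [-11, -26]
S = H·P̄·Hᵀ + R = [29 32; 32 272]
K = P̄·Hᵀ·S⁻¹ = [-272/429 557/1716; -140/429 -565/1716]
x' = x̄ + K·y = [153/286, 329/286]
P' = (I − K·H)·P̄ = [367/429 -95/429; -95/429 235/429]

x' = [153/286, 329/286]
P' = [367/429 -95/429; -95/429 235/429]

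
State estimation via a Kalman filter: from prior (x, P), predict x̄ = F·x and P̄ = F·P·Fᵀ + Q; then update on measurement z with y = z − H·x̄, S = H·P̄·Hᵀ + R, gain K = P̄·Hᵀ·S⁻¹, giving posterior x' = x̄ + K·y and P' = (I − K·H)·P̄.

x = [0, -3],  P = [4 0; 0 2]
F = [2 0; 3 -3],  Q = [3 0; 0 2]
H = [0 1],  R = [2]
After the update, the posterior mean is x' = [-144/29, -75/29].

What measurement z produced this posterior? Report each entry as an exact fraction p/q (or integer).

z = [-3]

x̄ = F·x = [0, 9]
P̄ = F·P·Fᵀ + Q = [19 24; 24 56]
S = H·P̄·Hᵀ + R = [58]
K = P̄·Hᵀ·S⁻¹ = [12/29; 28/29]
x' − x̄ = [-144/29, -336/29] = K·y
y = (KᵀK)⁻¹·Kᵀ·(x' − x̄) = [-12]
z = y + H·x̄ = [-12] + [9] = [-3]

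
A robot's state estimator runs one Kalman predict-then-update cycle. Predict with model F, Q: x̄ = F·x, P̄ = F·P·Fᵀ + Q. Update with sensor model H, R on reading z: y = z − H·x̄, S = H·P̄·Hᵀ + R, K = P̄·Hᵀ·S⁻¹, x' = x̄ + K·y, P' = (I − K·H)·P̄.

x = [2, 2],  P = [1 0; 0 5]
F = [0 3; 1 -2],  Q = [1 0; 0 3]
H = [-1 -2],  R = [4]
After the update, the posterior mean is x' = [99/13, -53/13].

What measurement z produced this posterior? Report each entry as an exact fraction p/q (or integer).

x̄ = F·x = [6, -2]
P̄ = F·P·Fᵀ + Q = [46 -30; -30 24]
S = H·P̄·Hᵀ + R = [26]
K = P̄·Hᵀ·S⁻¹ = [7/13; -9/13]
x' − x̄ = [21/13, -27/13] = K·y
y = (KᵀK)⁻¹·Kᵀ·(x' − x̄) = [3]
z = y + H·x̄ = [3] + [-2] = [1]

z = [1]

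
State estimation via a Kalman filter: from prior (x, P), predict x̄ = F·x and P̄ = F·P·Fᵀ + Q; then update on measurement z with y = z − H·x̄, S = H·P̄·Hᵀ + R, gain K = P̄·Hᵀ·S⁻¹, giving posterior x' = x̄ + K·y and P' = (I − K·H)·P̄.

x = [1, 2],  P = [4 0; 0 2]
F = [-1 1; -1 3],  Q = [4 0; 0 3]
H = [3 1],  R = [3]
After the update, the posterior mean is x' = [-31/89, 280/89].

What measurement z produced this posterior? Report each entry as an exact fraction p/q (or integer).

x̄ = F·x = [1, 5]
P̄ = F·P·Fᵀ + Q = [10 10; 10 25]
S = H·P̄·Hᵀ + R = [178]
K = P̄·Hᵀ·S⁻¹ = [20/89; 55/178]
x' − x̄ = [-120/89, -165/89] = K·y
y = (KᵀK)⁻¹·Kᵀ·(x' − x̄) = [-6]
z = y + H·x̄ = [-6] + [8] = [2]

z = [2]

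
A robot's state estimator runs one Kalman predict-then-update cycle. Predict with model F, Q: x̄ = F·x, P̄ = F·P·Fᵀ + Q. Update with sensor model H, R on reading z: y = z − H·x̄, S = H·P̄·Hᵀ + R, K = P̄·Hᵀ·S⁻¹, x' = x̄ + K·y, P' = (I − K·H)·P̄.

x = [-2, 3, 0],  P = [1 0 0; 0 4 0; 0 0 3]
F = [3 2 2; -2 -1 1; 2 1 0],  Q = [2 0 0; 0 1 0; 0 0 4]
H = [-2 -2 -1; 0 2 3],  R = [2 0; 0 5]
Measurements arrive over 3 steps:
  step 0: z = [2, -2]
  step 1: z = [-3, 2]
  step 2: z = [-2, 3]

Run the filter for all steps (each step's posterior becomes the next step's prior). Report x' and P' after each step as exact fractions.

step 0: x̄ = F·x = [0, 1, -1]
step 0: P̄ = F·P·Fᵀ + Q = [39 -8 14; -8 12 -8; 14 -8 12]
step 0: y = z − H·x̄ = [3, -1]
step 0: S = H·P̄·Hᵀ + R = [178 -72; -72 65]
step 0: K = P̄·Hᵀ·S⁻¹ = [-1534/3193 -422/3193; 0 0; -60/3193 916/3193]
step 0: x' = x̄ + K·y = [-4180/3193, 1, -4289/3193]
step 0: P' = (I − K·H)·P̄ = [18915/3193 -8 16326/3193; -8 12 -8; 16326/3193 -8 18556/3193]
step 1: x̄ = F·x = [-14732/3193, 878/3193, -5167/3193]
step 1: P̄ = F·P·Fᵀ + Q = [89141/3193 9472/3193 25530/3193; 9472/3193 19333/3193 -4692/3193; 25530/3193 -4692/3193 24572/3193]
step 1: y = z − H·x̄ = [-42454/3193, 20131/3193]
step 1: S = H·P̄·Hᵀ + R = [623982/3193 -304580/3193; -304580/3193 258141/3193]
step 1: K = P̄·Hᵀ·S⁻¹ = [-4447966/10696267 -1289622/10696267; -966283/10696267 -121210/10696267; 390372/10696267 3126244/10696267]
step 1: x' = x̄ + K·y = [1658366/10696267, 15024686/10696267, -2789241/10696267]
step 1: P' = (I − K·H)·P̄ = [26892443/10696267 -32054688/10696267 19220422/10696267; -32054688/10696267 49682969/10696267 -33323996/10696267; 19220422/10696267 -33323996/10696267 27426404/10696267]
step 2: x̄ = F·x = [29445988/10696267, -21130659/10696267, 18341418/10696267]
step 2: P̄ = F·P·Fᵀ + Q = [151258853/10696267 -705394/10696267 46571476/10696267; -705394/10696267 56922964/10696267 -23917141/10696267; 46571476/10696267 -23917141/10696267 71819057/10696267]
step 2: y = z − H·x̄ = [13579542/10696267, 19325865/10696267]
step 2: S = H·P̄·Hᵀ + R = [1010913047/10696267 -528419179/10696267; -528419179/10696267 640539012/10696267]
step 2: K = P̄·Hᵀ·S⁻¹ = [-13987990304/34432799369 -4104887938/34432799369; -3221281579/34432799369 -394597858/34432799369; 1266822421/34432799369 10055809950/34432799369]
step 2: x' = x̄ + K·y = [69615575702/34432799369, -72825146877/34432799369, 78820625922/34432799369]
step 2: P' = (I − K·H)·P̄ = [85325532503/34432799369 -101875203376/34432799369 61075322354/34432799369; -101875203376/34432799369 158137974755/34432799369 -106082979600/34432799369; 61075322354/34432799369 -106082979600/34432799369 87481669650/34432799369]

step 0: x' = [-4180/3193, 1, -4289/3193], P' = [18915/3193 -8 16326/3193; -8 12 -8; 16326/3193 -8 18556/3193]
step 1: x' = [1658366/10696267, 15024686/10696267, -2789241/10696267], P' = [26892443/10696267 -32054688/10696267 19220422/10696267; -32054688/10696267 49682969/10696267 -33323996/10696267; 19220422/10696267 -33323996/10696267 27426404/10696267]
step 2: x' = [69615575702/34432799369, -72825146877/34432799369, 78820625922/34432799369], P' = [85325532503/34432799369 -101875203376/34432799369 61075322354/34432799369; -101875203376/34432799369 158137974755/34432799369 -106082979600/34432799369; 61075322354/34432799369 -106082979600/34432799369 87481669650/34432799369]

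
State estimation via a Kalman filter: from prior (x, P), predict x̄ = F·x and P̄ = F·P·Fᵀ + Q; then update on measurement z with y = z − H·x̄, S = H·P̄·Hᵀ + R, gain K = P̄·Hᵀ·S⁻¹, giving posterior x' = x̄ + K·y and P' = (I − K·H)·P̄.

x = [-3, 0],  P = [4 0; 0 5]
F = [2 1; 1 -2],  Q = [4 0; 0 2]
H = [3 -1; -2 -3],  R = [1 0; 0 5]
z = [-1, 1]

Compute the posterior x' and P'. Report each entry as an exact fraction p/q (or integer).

x̄ = F·x = [-6, -3]
P̄ = F·P·Fᵀ + Q = [25 -2; -2 26]
y = z − H·x̄ = [14, -20]
S = H·P̄·Hᵀ + R = [264 -58; -58 315]
K = P̄·Hᵀ·S⁻¹ = [21703/79796 -3575/39898; -3593/19949 -5348/19949]
x' = x̄ + K·y = [-15967/39898, -3189/19949]
P' = (I − K·H)·P̄ = [9169/79796 1451/19949; 1451/19949 7946/19949]

x' = [-15967/39898, -3189/19949]
P' = [9169/79796 1451/19949; 1451/19949 7946/19949]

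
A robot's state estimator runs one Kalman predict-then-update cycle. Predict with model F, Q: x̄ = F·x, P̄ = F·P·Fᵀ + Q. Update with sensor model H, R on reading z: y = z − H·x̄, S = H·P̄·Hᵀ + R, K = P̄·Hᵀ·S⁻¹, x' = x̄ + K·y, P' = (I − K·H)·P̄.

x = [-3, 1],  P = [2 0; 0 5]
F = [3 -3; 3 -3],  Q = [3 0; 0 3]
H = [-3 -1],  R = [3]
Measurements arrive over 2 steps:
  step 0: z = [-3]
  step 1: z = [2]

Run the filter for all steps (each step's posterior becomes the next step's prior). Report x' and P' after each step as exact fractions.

step 0: x̄ = F·x = [-12, -12]
step 0: P̄ = F·P·Fᵀ + Q = [66 63; 63 66]
step 0: y = z − H·x̄ = [-51]
step 0: S = H·P̄·Hᵀ + R = [1041]
step 0: K = P̄·Hᵀ·S⁻¹ = [-87/347; -85/347]
step 0: x' = x̄ + K·y = [273/347, 171/347]
step 0: P' = (I − K·H)·P̄ = [195/347 -324/347; -324/347 1227/347]
step 1: x̄ = F·x = [306/347, 306/347]
step 1: P̄ = F·P·Fᵀ + Q = [19671/347 18630/347; 18630/347 19671/347]
step 1: y = z − H·x̄ = [1918/347]
step 1: S = H·P̄·Hᵀ + R = [309531/347]
step 1: K = P̄·Hᵀ·S⁻¹ = [-25881/103177; -25187/103177]
step 1: x' = x̄ + K·y = [-52068/103177, -48232/103177]
step 1: P' = (I − K·H)·P̄ = [57972/103177 -96273/103177; -96273/103177 364380/103177]

step 0: x' = [273/347, 171/347], P' = [195/347 -324/347; -324/347 1227/347]
step 1: x' = [-52068/103177, -48232/103177], P' = [57972/103177 -96273/103177; -96273/103177 364380/103177]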